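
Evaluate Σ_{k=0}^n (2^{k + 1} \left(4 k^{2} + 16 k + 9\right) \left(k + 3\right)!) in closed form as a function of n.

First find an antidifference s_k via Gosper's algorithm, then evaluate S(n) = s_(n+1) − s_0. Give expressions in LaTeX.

Ratio r(k) = 2*(4*k**3 + 40*k**2 + 125*k + 116)/(4*k**2 + 16*k + 9).
Take A(k)=2*k + 8, B(k)=1, C(k)=k**2 + 4*k + 9/4.
Solve (2*k + 8)·f(k+1) − (1)·f(k) = k**2 + 4*k + 9/4.
Bound: deg f ≤ 1.
Solving with deg f ≤ 1: f(k) = (2*k - 1)/4.
R(k) = B(k−1)·f(k)/C(k) = (2*k - 1)/(4*k**2 + 16*k + 9); s_k = R·t_k = 2**(k + 1)*(2*k - 1)*factorial(k + 3).
Verify: 2**(k + 1)*(4*k**2 + 16*k + 9)*factorial(k + 3) matches t_k.
s_(n+1) = 2**(n + 2)*(2*n + 1)*factorial(n + 4) and s_(0) = -12, so S(n) = 8*2**n*n*factorial(n + 4) + 4*2**n*factorial(n + 4) + 12.

S(n) = 8 \cdot 2^{n} n \left(n + 4\right)! + 4 \cdot 2^{n} \left(n + 4\right)! + 12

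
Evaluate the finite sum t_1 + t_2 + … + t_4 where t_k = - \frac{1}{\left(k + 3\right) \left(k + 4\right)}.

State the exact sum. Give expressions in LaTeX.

The ratio is (k + 3)/(k + 5).
Factor: A=k + 3; B=k + 5; C=1.
f must satisfy (k + 3)·f(k+1) − (k + 4)·f(k) = 1.
d = 1 from the (1,1,0) case.
Coefficient equations give f(k) = k/3.
R(k) = B(k−1)·f(k)/C(k) = k*(k + 4)/3; s_k = R·t_k = -k/(3*k + 9).
Check: Δs_k = -1/(k**2 + 7*k + 12). ✓
Σ_(k=1)^(4) t_k = s_(5) − s_(1) = -5/24 − (-1/12) = -1/8.

Σ = -1/8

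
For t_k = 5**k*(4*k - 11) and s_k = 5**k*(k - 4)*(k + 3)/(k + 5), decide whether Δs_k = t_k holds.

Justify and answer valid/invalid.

s_(k+1) = 5**(k + 1)*(k - 3)*(k + 4)/(k + 6)
s_(k+1) − s_k = 5**k*(4*k**3 + 25*k**2 - 17*k - 228)/(k**2 + 11*k + 30)
(s_(k+1) − s_k) − t_k = 5**k*(-8*k**2 - 16*k + 102)/(k**2 + 11*k + 30)

Invalid: residual 5**k*(-8*k**2 - 16*k + 102)/(k**2 + 11*k + 30) ≠ 0.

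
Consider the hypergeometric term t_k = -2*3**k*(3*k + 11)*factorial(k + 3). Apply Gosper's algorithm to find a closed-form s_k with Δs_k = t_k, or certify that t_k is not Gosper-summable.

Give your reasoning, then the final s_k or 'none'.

s_k = -2*3**k*factorial(k + 3)

Ratio r(k) = 3*(k + 4)*(3*k + 14)/(3*k + 11).
A = 3*k + 12, B = 1, C = k + 11/3.
Key eq: (3*k + 12)·f(k+1) = (1)·f(k) + (k + 11/3).
From deg A=1, deg B=0, deg C=1: d=0.
Solve for f: f(k) = 1/3 (degree 0 ≤ 0).
So s_k = (B(k−1)f/C)·t_k = (1/(3*k + 11))·t_k = -2*3**k*factorial(k + 3).
s_(k+1) − s_k = -2*3**k*(3*k + 11)*factorial(k + 3) = t_k.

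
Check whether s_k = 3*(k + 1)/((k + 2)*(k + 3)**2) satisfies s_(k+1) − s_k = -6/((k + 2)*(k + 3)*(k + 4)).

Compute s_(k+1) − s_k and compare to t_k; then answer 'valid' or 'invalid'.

Invalid: residual 6*(3*k + 10)/(k**5 + 16*k**4 + 101*k**3 + 314*k**2 + 480*k + 288) ≠ 0.

s_(k+1) = 3*(k + 2)/((k + 3)*(k + 4)**2)
s_(k+1) − s_k = 3*(-(k + 1)*(k + 4)**2 + (k + 2)**2*(k + 3))/((k + 2)*(k + 3)**2*(k + 4)**2)
(s_(k+1) − s_k) − t_k = 6*(3*k + 10)/(k**5 + 16*k**4 + 101*k**3 + 314*k**2 + 480*k + 288)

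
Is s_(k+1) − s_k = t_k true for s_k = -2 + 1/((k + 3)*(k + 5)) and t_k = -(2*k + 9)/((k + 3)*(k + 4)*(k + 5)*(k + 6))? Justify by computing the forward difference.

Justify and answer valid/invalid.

valid (s_(k+1) − s_k reduces to t_k)

s_(k+1) = -2 + 1/((k + 4)*(k + 6))
s_(k+1) − s_k = (-2*k - 9)/(k**4 + 18*k**3 + 119*k**2 + 342*k + 360)
(s_(k+1) − s_k) − t_k = 0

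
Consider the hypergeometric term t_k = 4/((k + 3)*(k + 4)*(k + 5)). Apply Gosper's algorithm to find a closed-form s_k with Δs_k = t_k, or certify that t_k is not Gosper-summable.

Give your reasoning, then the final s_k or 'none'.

r(k) = (k + 3)/(k + 6) after simplifying.
Gosper form: A/B · C(k+1)/C(k) with A=k + 3, B=k + 6, C=1.
Need (k + 3)·f(k+1) − (k + 5)·f(k) = 1.
deg f ≤ 2 (via 1,1,0).
A polynomial solution: f(k) = k*(k + 7)/24.
Get s_k = R·t_k = k*(k + 7)/(6*(k + 3)*(k + 4)) with R(k) = B(k−1)f(k)/C(k) = k*(k + 5)*(k + 7)/24.
Verify: 4/(k**3 + 12*k**2 + 47*k + 60) matches t_k.

s_k = k*(k + 7)/(6*(k + 3)*(k + 4))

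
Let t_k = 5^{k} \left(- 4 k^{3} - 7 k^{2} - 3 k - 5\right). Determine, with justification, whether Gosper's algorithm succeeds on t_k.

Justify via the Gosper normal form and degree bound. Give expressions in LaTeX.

Yes. s_k = 5^{k} k \left(- k^{2} + 2 k - 2\right).

Compute t_(k+1)/t_k: get 5*(4*k**3 + 19*k**2 + 29*k + 19)/(4*k**3 + 7*k**2 + 3*k + 5).
Normal form (A,B,C) = (5, 1, k**3 + 7*k**2/4 + 3*k/4 + 5/4).
f must satisfy (5)·f(k+1) − (1)·f(k) = k**3 + 7*k**2/4 + 3*k/4 + 5/4.
deg f ≤ 3 (via 0,0,3).
Solving with deg f ≤ 3: f(k) = k*(k**2 - 2*k + 2)/4.
Get s_k = R·t_k = 5**k*k*(-k**2 + 2*k - 2) with R(k) = B(k−1)f(k)/C(k) = k*(k**2 - 2*k + 2)/(4*k**3 + 7*k**2 + 3*k + 5).
s_(k+1) − s_k = 5**k*(-4*k**3 - 7*k**2 - 3*k - 5) = t_k.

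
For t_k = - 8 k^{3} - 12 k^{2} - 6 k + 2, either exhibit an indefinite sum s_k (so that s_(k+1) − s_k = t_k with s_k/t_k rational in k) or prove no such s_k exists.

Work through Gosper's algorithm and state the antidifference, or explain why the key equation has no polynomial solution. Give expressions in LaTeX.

Compute t_(k+1)/t_k: get (4*k**3 + 18*k**2 + 27*k + 12)/(4*k**3 + 6*k**2 + 3*k - 1).
Normal form (A,B,C) = (1, 1, k**3 + 3*k**2/2 + 3*k/4 - 1/4).
Key eq: (1)·f(k+1) = (1)·f(k) + (k**3 + 3*k**2/2 + 3*k/4 - 1/4).
Degrees (0,0,3) ⇒ d ≤ 4.
A polynomial solution: f(k) = k*(2*k**3 - k - 3)/8.
Then R = B(k−1)f/C = k*(2*k**3 - k - 3)/(2*(4*k**3 + 6*k**2 + 3*k - 1)), so s_k = R(k)·t_k = k*(-2*k**3 + k + 3).
Δs = -8*k**3 - 12*k**2 - 6*k + 2, as required.

s_k = k \left(- 2 k^{3} + k + 3\right)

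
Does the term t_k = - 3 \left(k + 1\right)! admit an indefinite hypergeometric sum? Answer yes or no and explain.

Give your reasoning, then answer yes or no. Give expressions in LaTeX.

No — t_k has no hypergeometric antidifference.

The ratio is k + 2.
A = k + 2, B = 1, C = 1.
Solve (k + 2)·f(k+1) − (1)·f(k) = 1.
deg f ≤ -1 (via 1,0,0).
deg f ≤ -1 is impossible — no certificate.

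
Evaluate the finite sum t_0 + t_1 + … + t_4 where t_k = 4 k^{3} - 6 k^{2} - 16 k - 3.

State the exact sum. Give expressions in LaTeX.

Step 1: r(k) = (4*k**3 + 6*k**2 - 16*k - 21)/(4*k**3 - 6*k**2 - 16*k - 3).
So A=1 and B=1, with C=k**3 - 3*k**2/2 - 4*k - 3/4.
Solve (1)·f(k+1) − (1)·f(k) = k**3 - 3*k**2/2 - 4*k - 3/4.
Degrees (0,0,3) ⇒ d ≤ 4.
Solving with deg f ≤ 4: f(k) = k*(k**3 - 4*k**2 - 4*k + 4)/4.
Get s_k = R·t_k = k*(k**3 - 4*k**2 - 4*k + 4) with R(k) = B(k−1)f(k)/C(k) = k*(k**3 - 4*k**2 - 4*k + 4)/(4*k**3 - 6*k**2 - 16*k - 3).
Verify: 4*k**3 - 6*k**2 - 16*k - 3 matches t_k.
Σ_(k=0)^(4) t_k = s_(5) − s_(0) = 45 − (0) = 45.

Σ = 45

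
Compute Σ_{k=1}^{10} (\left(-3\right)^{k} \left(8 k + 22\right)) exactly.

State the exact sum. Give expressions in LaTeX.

Ratio r(k) = 3*(-4*k - 15)/(4*k + 11).
Take A(k)=-3, B(k)=1, C(k)=k + 11/4.
Need (-3)·f(k+1) − (1)·f(k) = k + 11/4.
d = 1 from the (0,0,1) case.
A polynomial solution: f(k) = -(k + 2)/4.
Then R = B(k−1)f/C = -(k + 2)/(4*k + 11), so s_k = R(k)·t_k = -2*(-3)**k*(k + 2).
Verify: (-3)**k*(8*k + 22) matches t_k.
Evaluate s at k=11 and k=1: 4605822 and 18; difference 4605804.

Σ = 4605804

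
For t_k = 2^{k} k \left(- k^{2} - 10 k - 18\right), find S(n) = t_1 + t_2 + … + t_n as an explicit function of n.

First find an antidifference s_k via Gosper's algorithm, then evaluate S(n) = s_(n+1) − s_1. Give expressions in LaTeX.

S(n) = - 2 \cdot 2^{n} n^{3} - 14 \cdot 2^{n} n^{2} - 14 \cdot 2^{n} n + 2 \cdot 2^{n} - 2

Ratio r(k) = 2*(k + 1)*(10*k + (k + 1)**2 + 28)/(k*(k**2 + 10*k + 18)).
So A=2 and B=1, with C=k**3 + 10*k**2 + 18*k.
f must satisfy (2)·f(k+1) − (1)·f(k) = k**3 + 10*k**2 + 18*k.
d = 3 from the (0,0,3) case.
Solving with deg f ≤ 3: f(k) = k**3 + 4*k**2 - 4*k - 2.
R(k) = B(k−1)·f(k)/C(k) = (k**3 + 4*k**2 - 4*k - 2)/(k*(k**2 + 10*k + 18)); s_k = R·t_k = 2**k*(-k**3 - 4*k**2 + 4*k + 2).
Check: Δs_k = 2**k*k*(-k**2 - 10*k - 18). ✓
Σ_(k=1)^n t_k = s_(n+1) − s_(1) = (2**(n + 1)*(-n**3 - 7*n**2 - 7*n + 1)) − (2), i.e. -2*2**n*n**3 - 14*2**n*n**2 - 14*2**n*n + 2*2**n - 2.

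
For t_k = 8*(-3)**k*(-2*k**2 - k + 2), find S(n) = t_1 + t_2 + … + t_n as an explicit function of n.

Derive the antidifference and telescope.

S(n) = -12*(-3)**n*n**2 - 12*(-3)**n*n + 12*(-3)**n - 12

Ratio r(k) = 3*(-k - 2*(k + 1)**2 + 1)/(2*k**2 + k - 2).
Take A(k)=-3, B(k)=1, C(k)=k**2 + k/2 - 1.
Set up (-3)·f(k+1) − (1)·f(k) − (k**2 + k/2 - 1) = 0.
Bound: deg f ≤ 2.
Coefficient equations give f(k) = -(k**2 - k - 1)/4.
Get s_k = R·t_k = 4*(-3)**k*(k**2 - k - 1) with R(k) = B(k−1)f(k)/C(k) = -(k**2 - k - 1)/(2*(2*k**2 + k - 2)).
Verify: 8*(-3)**k*(-2*k**2 - k + 2) matches t_k.
Σ_(k=1)^n t_k = s_(n+1) − s_(1) = (12*(-3)**n*(-n**2 - n + 1)) − (12), i.e. -12*(-3)**n*n**2 - 12*(-3)**n*n + 12*(-3)**n - 12.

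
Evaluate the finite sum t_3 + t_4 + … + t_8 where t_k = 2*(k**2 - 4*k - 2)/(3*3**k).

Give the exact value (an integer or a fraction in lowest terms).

Σ = -746/6561

Ratio r(k) = (k**2 - 2*k - 5)/(3*(k**2 - 4*k - 2)).
Factor: A=1/3; B=1; C=k**2 - 4*k - 2.
Key eq: (1/3)·f(k+1) = (1)·f(k) + (k**2 - 4*k - 2).
Bound: deg f ≤ 2.
Solve for f: f(k) = -3*(k**2 - 3*k - 3)/2 (degree 2 ≤ 2).
Certificate R = B(k−1)f/C = -3*(k**2 - 3*k - 3)/(2*(k**2 - 4*k - 2)) gives s_k = (-k**2 + 3*k + 3)/3**k.
Δs = 2*(k**2 - 4*k - 2)/(3*3**k), as required.
Evaluate s at k=9 and k=3: -17/6561 and 1/9; difference -746/6561.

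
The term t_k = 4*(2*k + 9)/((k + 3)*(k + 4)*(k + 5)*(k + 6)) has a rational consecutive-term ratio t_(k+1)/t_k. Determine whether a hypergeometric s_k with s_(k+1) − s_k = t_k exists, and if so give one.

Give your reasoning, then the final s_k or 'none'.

s_k = 4*k*(k + 8)/(15*(k**2 + 8*k + 15))

r(k) = (k + 3)*(2*k + 11)/((k + 7)*(2*k + 9)) after simplifying.
A = k + 3, B = k + 7, C = k + 9/2.
Solve (k + 3)·f(k+1) − (k + 6)·f(k) = k + 9/2.
From deg A=1, deg B=1, deg C=1: d=3.
A polynomial solution: f(k) = k*(k + 4)*(k + 8)/30.
Get s_k = R·t_k = 4*k*(k + 8)/(15*(k**2 + 8*k + 15)) with R(k) = B(k−1)f(k)/C(k) = k*(k + 4)*(k + 6)*(k + 8)/(15*(2*k + 9)).
Verify: 4*(2*k + 9)/(k**4 + 18*k**3 + 119*k**2 + 342*k + 360) matches t_k.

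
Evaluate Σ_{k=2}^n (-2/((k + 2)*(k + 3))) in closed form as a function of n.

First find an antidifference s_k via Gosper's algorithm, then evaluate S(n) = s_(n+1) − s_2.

Ratio r(k) = (k + 2)/(k + 4).
So A=k + 2 and B=k + 4, with C=1.
Solve (k + 2)·f(k+1) − (k + 3)·f(k) = 1.
d = 1 from the (1,1,0) case.
Coefficient equations give f(k) = k/2.
Get s_k = R·t_k = -k/(k + 2) with R(k) = B(k−1)f(k)/C(k) = k*(k + 3)/2.
Check: Δs_k = -2/(k**2 + 5*k + 6). ✓
Evaluate: s_(n+1) = (-n - 1)/(n + 3); subtract s_(2) = -1/2 ⇒ S(n) = (1 - n)/(2*(n + 3)).

S(n) = (1 - n)/(2*(n + 3))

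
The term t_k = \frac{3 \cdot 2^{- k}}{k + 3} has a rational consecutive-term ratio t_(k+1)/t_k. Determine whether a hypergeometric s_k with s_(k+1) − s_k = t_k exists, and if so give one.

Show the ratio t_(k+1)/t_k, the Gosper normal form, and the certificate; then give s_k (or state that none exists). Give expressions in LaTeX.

Ratio r(k) = (k + 3)/(2*(k + 4)).
A = k/2 + 3/2, B = k + 4, C = 1.
Solve (k/2 + 3/2)·f(k+1) − (k + 3)·f(k) = 1.
Degrees (1,1,0) ⇒ d ≤ -1.
Bound -1 < 0, so the key equation has no polynomial solution.

none (Gosper's algorithm certifies no s_k)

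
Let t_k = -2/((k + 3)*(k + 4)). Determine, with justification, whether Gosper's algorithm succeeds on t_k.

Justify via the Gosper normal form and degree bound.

Yes. s_k = -2*k/(3*k + 9).

t_(k+1)/t_k = (k + 3)/(k + 5).
Gosper form: A/B · C(k+1)/C(k) with A=k + 3, B=k + 5, C=1.
Set up (k + 3)·f(k+1) − (k + 4)·f(k) − (1) = 0.
From deg A=1, deg B=1, deg C=0: d=1.
Solving with deg f ≤ 1: f(k) = k/3.
Then R = B(k−1)f/C = k*(k + 4)/3, so s_k = R(k)·t_k = -2*k/(3*k + 9).
s_(k+1) − s_k = -2/(k**2 + 7*k + 12) = t_k.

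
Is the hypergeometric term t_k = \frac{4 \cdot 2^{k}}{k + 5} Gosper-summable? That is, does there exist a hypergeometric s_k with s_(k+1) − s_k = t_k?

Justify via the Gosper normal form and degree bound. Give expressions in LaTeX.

t_(k+1)/t_k = 2*(k + 5)/(k + 6).
Normal form (A,B,C) = (2*k + 10, k + 6, 1).
Solve (2*k + 10)·f(k+1) − (k + 5)·f(k) = 1.
d = -1 from the (1,1,0) case.
deg f ≤ -1 is impossible — no certificate.

No; the degree bound rules out any f.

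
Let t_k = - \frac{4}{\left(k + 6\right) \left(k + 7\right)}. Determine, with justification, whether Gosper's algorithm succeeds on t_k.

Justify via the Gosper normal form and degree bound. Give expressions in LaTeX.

Yes. s_k = - \frac{2 k}{3 k + 18}.

t_(k+1)/t_k = (k + 6)/(k + 8).
A = k + 6, B = k + 8, C = 1.
f must satisfy (k + 6)·f(k+1) − (k + 7)·f(k) = 1.
From deg A=1, deg B=1, deg C=0: d=1.
Match coefficients ⇒ f(k) = k/6.
Certificate R = B(k−1)f/C = k*(k + 7)/6 gives s_k = -2*k/(3*k + 18).
s_(k+1) − s_k = -4/(k**2 + 13*k + 42) = t_k.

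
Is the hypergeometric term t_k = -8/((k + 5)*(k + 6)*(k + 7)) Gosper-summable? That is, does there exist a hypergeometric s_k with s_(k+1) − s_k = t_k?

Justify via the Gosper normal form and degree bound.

Compute t_(k+1)/t_k: get (k + 5)/(k + 8).
Take A(k)=k + 5, B(k)=k + 8, C(k)=1.
Need (k + 5)·f(k+1) − (k + 7)·f(k) = 1.
d = 2 from the (1,1,0) case.
Solving with deg f ≤ 2: f(k) = k*(k + 11)/60.
So s_k = (B(k−1)f/C)·t_k = (k*(k + 7)*(k + 11)/60)·t_k = 2*k*(-k - 11)/(15*(k + 5)*(k + 6)).
s_(k+1) − s_k = -8/(k**3 + 18*k**2 + 107*k + 210) = t_k.

Yes. s_k = 2*k*(-k - 11)/(15*(k + 5)*(k + 6)).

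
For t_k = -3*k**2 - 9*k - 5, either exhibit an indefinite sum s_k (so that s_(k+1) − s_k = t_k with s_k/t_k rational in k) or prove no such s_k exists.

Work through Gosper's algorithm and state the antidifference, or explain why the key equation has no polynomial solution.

Step 1: r(k) = (3*k**2 + 15*k + 17)/(3*k**2 + 9*k + 5).
Take A(k)=1, B(k)=1, C(k)=k**2 + 3*k + 5/3.
Solve (1)·f(k+1) − (1)·f(k) = k**2 + 3*k + 5/3.
From deg A=0, deg B=0, deg C=2: d=3.
Solving with deg f ≤ 3: f(k) = k*(k**2 + 3*k + 1)/3.
So s_k = (B(k−1)f/C)·t_k = (k*(k**2 + 3*k + 1)/(3*k**2 + 9*k + 5))·t_k = k*(-k**2 - 3*k - 1).
Δs = -3*k**2 - 9*k - 5, as required.

s_k = k*(-k**2 - 3*k - 1)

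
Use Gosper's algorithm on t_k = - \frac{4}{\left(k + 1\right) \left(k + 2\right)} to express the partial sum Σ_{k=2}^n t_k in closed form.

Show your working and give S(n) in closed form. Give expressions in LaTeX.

S(n) = \frac{4 \left(1 - n\right)}{3 \left(n + 2\right)}

The ratio is (k + 1)/(k + 3).
So A=k + 1 and B=k + 3, with C=1.
Set up (k + 1)·f(k+1) − (k + 2)·f(k) − (1) = 0.
Degrees (1,1,0) ⇒ d ≤ 1.
Coefficient equations give f(k) = k.
Then R = B(k−1)f/C = k*(k + 2), so s_k = R(k)·t_k = -4*k/(k + 1).
Δs = -4/(k**2 + 3*k + 2), as required.
Telescope: S(n) = s_(n+1) − s_(2) = 4*(-n - 1)/(n + 2) − (-8/3) = 4*(1 - n)/(3*(n + 2)).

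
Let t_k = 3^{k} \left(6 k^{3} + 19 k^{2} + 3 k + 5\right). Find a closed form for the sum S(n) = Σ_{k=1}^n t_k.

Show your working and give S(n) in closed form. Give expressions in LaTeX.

S(n) = 9 \cdot 3^{n} n^{3} + 15 \cdot 3^{n} n^{2} + 3 \cdot 3^{n} n + 9 \cdot 3^{n} - 9

Ratio r(k) = 3*(6*k**3 + 37*k**2 + 59*k + 33)/(6*k**3 + 19*k**2 + 3*k + 5).
Factor: A=3; B=1; C=k**3 + 19*k**2/6 + k/2 + 5/6.
Key eq: (3)·f(k+1) = (1)·f(k) + (k**3 + 19*k**2/6 + k/2 + 5/6).
Bound: deg f ≤ 3.
Solving with deg f ≤ 3: f(k) = (3*k**3 - 4*k**2 + 4)/6.
Certificate R = B(k−1)f/C = (3*k**3 - 4*k**2 + 4)/(6*k**3 + 19*k**2 + 3*k + 5) gives s_k = 3**k*(3*k**3 - 4*k**2 + 4).
Check: Δs_k = 3**k*(6*k**3 + 19*k**2 + 3*k + 5). ✓
s_(n+1) = 3**(n + 1)*(3*n**3 + 5*n**2 + n + 3) and s_(1) = 9, so S(n) = 9*3**n*n**3 + 15*3**n*n**2 + 3*3**n*n + 9*3**n - 9.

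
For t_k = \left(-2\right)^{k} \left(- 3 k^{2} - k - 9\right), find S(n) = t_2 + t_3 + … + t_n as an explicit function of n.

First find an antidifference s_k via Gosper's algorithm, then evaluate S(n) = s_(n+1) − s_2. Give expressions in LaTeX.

Ratio r(k) = 2*(-3*k**2 - 7*k - 13)/(3*k**2 + k + 9).
A = -2, B = 1, C = k**2 + k/3 + 3.
Set up (-2)·f(k+1) − (1)·f(k) − (k**2 + k/3 + 3) = 0.
d = 2 from the (0,0,2) case.
Solving with deg f ≤ 2: f(k) = -(k**2 - k + 3)/3.
So s_k = (B(k−1)f/C)·t_k = (-(k**2 - k + 3)/(3*k**2 + k + 9))·t_k = (-2)**k*(k**2 - k + 3).
s_(k+1) − s_k = (-2)**k*(-3*k**2 - k - 9) = t_k.
Σ_(k=2)^n t_k = s_(n+1) − s_(2) = ((-2)**(n + 1)*(n**2 + n + 3)) − (20), i.e. -2*(-2)**n*n**2 - 2*(-2)**n*n - 6*(-2)**n - 20.

S(n) = - 2 \left(-2\right)^{n} n^{2} - 2 \left(-2\right)^{n} n - 6 \left(-2\right)^{n} - 20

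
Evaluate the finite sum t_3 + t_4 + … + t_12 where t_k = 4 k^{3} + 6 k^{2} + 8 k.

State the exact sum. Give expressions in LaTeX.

Σ = 28770

t_(k+1)/t_k = (2*k**3 + 9*k**2 + 16*k + 9)/(k*(2*k**2 + 3*k + 4)).
Take A(k)=1, B(k)=1, C(k)=k**3 + 3*k**2/2 + 2*k.
Set up (1)·f(k+1) − (1)·f(k) − (k**3 + 3*k**2/2 + 2*k) = 0.
d = 4 from the (0,0,3) case.
A polynomial solution: f(k) = k*(k - 1)*(k**2 + k + 3)/4.
Certificate R = B(k−1)f/C = (k - 1)*(k**2 + k + 3)/(2*(2*k**2 + 3*k + 4)) gives s_k = k*(k**3 + 2*k - 3).
s_(k+1) − s_k = 2*k*(2*k**2 + 3*k + 4) = t_k.
Evaluate s at k=13 and k=3: 28860 and 90; difference 28770.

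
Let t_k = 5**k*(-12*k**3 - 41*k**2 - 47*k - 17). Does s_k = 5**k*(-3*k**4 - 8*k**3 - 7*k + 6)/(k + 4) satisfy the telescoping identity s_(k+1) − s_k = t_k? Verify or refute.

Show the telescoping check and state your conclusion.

Invalid: residual 5**k*(12*k**4 + 86*k**3 + 212*k**2 + 202*k + 70)/(k**2 + 9*k + 20) ≠ 0.

s_(k+1) = 5**(k + 1)*(-7*k - 3*(k + 1)**4 - 8*(k + 1)**3 - 1)/(k + 5)
s_(k+1) − s_k = 5**k*(-12*k**5 - 137*k**4 - 570*k**3 - 1048*k**2 - 891*k - 270)/(k**2 + 9*k + 20)
(s_(k+1) − s_k) − t_k = 5**k*(12*k**4 + 86*k**3 + 212*k**2 + 202*k + 70)/(k**2 + 9*k + 20)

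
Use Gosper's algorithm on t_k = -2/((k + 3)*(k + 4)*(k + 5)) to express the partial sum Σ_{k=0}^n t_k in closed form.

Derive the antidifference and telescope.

t_(k+1)/t_k = (k + 3)/(k + 6).
Gosper form: A/B · C(k+1)/C(k) with A=k + 3, B=k + 6, C=1.
Key eq: (k + 3)·f(k+1) = (k + 5)·f(k) + (1).
Degrees (1,1,0) ⇒ d ≤ 2.
A polynomial solution: f(k) = k*(k + 7)/24.
R(k) = B(k−1)·f(k)/C(k) = k*(k + 5)*(k + 7)/24; s_k = R·t_k = k*(-k - 7)/(12*(k + 3)*(k + 4)).
Verify: -2/(k**3 + 12*k**2 + 47*k + 60) matches t_k.
Evaluate: s_(n+1) = (-n**2 - 9*n - 8)/(12*(n**2 + 9*n + 20)); subtract s_(0) = 0 ⇒ S(n) = (-n**2 - 9*n - 8)/(12*(n**2 + 9*n + 20)).

S(n) = (-n**2 - 9*n - 8)/(12*(n**2 + 9*n + 20))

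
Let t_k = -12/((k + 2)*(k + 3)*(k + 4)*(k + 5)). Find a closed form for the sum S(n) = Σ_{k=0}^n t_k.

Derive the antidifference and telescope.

Step 1: r(k) = (k + 2)/(k + 6).
Take A(k)=k + 2, B(k)=k + 6, C(k)=1.
Key eq: (k + 2)·f(k+1) = (k + 5)·f(k) + (1).
d = 3 from the (1,1,0) case.
Coefficient equations give f(k) = k*(k**2 + 9*k + 26)/72.
So s_k = (B(k−1)f/C)·t_k = (k*(k + 5)*(k**2 + 9*k + 26)/72)·t_k = k*(-k**2 - 9*k - 26)/(6*(k + 2)*(k + 3)*(k + 4)).
s_(k+1) − s_k = -12/(k**4 + 14*k**3 + 71*k**2 + 154*k + 120) = t_k.
s_(n+1) = (-n**3 - 12*n**2 - 47*n - 36)/(6*(n**3 + 12*n**2 + 47*n + 60)) and s_(0) = 0, so S(n) = (-n**3 - 12*n**2 - 47*n - 36)/(6*(n**3 + 12*n**2 + 47*n + 60)).

S(n) = (-n**3 - 12*n**2 - 47*n - 36)/(6*(n**3 + 12*n**2 + 47*n + 60))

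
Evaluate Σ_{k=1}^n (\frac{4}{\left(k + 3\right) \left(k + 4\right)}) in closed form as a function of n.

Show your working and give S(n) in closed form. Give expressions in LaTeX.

S(n) = \frac{n}{n + 4}

Step 1: r(k) = (k + 3)/(k + 5).
Factor: A=k + 3; B=k + 5; C=1.
Solve (k + 3)·f(k+1) − (k + 4)·f(k) = 1.
Bound: deg f ≤ 1.
Solving with deg f ≤ 1: f(k) = k/3.
R(k) = B(k−1)·f(k)/C(k) = k*(k + 4)/3; s_k = R·t_k = 4*k/(3*(k + 3)).
Check: Δs_k = 4/(k**2 + 7*k + 12). ✓
s_(n+1) = 4*(n + 1)/(3*(n + 4)) and s_(1) = 1/3, so S(n) = n/(n + 4).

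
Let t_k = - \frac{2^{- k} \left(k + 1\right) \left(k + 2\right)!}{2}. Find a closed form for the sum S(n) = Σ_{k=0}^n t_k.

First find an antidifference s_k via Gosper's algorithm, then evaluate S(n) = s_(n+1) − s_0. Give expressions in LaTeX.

t_(k+1)/t_k = (k + 2)*(k + 3)/(2*(k + 1)).
So A=k/2 + 3/2 and B=1, with C=k + 1.
Solve (k/2 + 3/2)·f(k+1) − (1)·f(k) = k + 1.
Bound: deg f ≤ 0.
A polynomial solution: f(k) = 2.
Then R = B(k−1)f/C = 2/(k + 1), so s_k = R(k)·t_k = -factorial(k + 2)/2**k.
Verify: -(k + 1)*factorial(k + 2)/(2*2**k) matches t_k.
s_(n+1) = -2**(-n - 1)*factorial(n + 3) and s_(0) = -2, so S(n) = 2 - factorial(n + 3)/(2*2**n).

S(n) = 2 - \frac{2^{- n} \left(n + 3\right)!}{2}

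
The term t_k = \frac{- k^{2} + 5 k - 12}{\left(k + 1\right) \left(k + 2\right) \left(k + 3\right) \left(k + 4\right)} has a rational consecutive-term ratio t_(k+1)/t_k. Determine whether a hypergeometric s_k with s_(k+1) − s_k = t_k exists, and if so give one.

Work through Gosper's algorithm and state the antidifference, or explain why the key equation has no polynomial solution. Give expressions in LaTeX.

s_k = \frac{k \left(- 2 k^{2} - 9 k - 25\right)}{3 \left(k + 1\right) \left(k + 2\right) \left(k + 3\right)}

r(k) = (k**3 - 2*k**2 + 5*k + 8)/(k**3 - 13*k + 60) after simplifying.
Normal form (A,B,C) = (k + 1, k + 5, k**2 - 5*k + 12).
Solve (k + 1)·f(k+1) − (k + 4)·f(k) = k**2 - 5*k + 12.
deg f ≤ 3 (via 1,1,2).
Solve for f: f(k) = k*(2*k**2 + 9*k + 25)/3 (degree 3 ≤ 3).
Then R = B(k−1)f/C = k*(k + 4)*(2*k**2 + 9*k + 25)/(3*(k**2 - 5*k + 12)), so s_k = R(k)·t_k = k*(-2*k**2 - 9*k - 25)/(3*(k + 1)*(k + 2)*(k + 3)).
Δs = (-k**2 + 5*k - 12)/(k**4 + 10*k**3 + 35*k**2 + 50*k + 24), as required.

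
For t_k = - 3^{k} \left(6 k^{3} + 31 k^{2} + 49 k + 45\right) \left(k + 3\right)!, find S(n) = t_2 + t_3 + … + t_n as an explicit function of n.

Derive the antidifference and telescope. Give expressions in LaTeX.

S(n) = - 6 \cdot 3^{n} n^{2} \left(n + 4\right)! - 9 \cdot 3^{n} n \left(n + 4\right)! - 12 \cdot 3^{n} \left(n + 4\right)! + 9720

The ratio is 3*(6*k**4 + 73*k**3 + 325*k**2 + 647*k + 524)/(6*k**3 + 31*k**2 + 49*k + 45).
A = 3*k + 12, B = 1, C = k**3 + 31*k**2/6 + 49*k/6 + 15/2.
Set up (3*k + 12)·f(k+1) − (1)·f(k) − (k**3 + 31*k**2/6 + 49*k/6 + 15/2) = 0.
From deg A=1, deg B=0, deg C=3: d=2.
Match coefficients ⇒ f(k) = (2*k**2 - k + 3)/6.
Then R = B(k−1)f/C = (2*k**2 - k + 3)/(6*k**3 + 31*k**2 + 49*k + 45), so s_k = R(k)·t_k = -3**k*(2*k**2 - k + 3)*factorial(k + 3).
s_(k+1) − s_k = -3**k*(6*k**3 + 31*k**2 + 49*k + 45)*factorial(k + 3) = t_k.
Evaluate: s_(n+1) = -3**(n + 1)*(2*n**2 + 3*n + 4)*factorial(n + 4); subtract s_(2) = -9720 ⇒ S(n) = -6*3**n*n**2*factorial(n + 4) - 9*3**n*n*factorial(n + 4) - 12*3**n*factorial(n + 4) + 9720.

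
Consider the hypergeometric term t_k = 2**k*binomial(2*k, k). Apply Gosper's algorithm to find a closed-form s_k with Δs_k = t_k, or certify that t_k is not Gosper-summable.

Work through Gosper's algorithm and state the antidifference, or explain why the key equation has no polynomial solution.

none — t_k is not Gosper-summable

r(k) = 4*(2*k + 1)/(k + 1) after simplifying.
So A=8*k + 4 and B=k + 1, with C=1.
f must satisfy (8*k + 4)·f(k+1) − (k)·f(k) = 1.
From deg A=1, deg B=1, deg C=0: d=-1.
deg f ≤ -1 is impossible — no certificate.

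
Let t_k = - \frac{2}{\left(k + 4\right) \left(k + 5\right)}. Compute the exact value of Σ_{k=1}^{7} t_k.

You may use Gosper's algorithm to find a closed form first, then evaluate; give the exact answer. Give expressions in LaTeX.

Σ = -7/30

Ratio r(k) = (k + 4)/(k + 6).
Factor: A=k + 4; B=k + 6; C=1.
Solve (k + 4)·f(k+1) − (k + 5)·f(k) = 1.
deg f ≤ 1 (via 1,1,0).
A polynomial solution: f(k) = k/4.
Get s_k = R·t_k = -k/(2*k + 8) with R(k) = B(k−1)f(k)/C(k) = k*(k + 5)/4.
Δs = -2/(k**2 + 9*k + 20), as required.
Evaluate s at k=8 and k=1: -1/3 and -1/10; difference -7/30.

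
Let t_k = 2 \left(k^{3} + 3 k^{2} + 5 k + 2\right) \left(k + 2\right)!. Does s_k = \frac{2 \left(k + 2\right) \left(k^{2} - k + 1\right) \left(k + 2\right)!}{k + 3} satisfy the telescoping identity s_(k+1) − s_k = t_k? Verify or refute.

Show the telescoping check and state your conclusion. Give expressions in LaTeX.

s_(k+1) = 2*(k + 3)*(k**2 + k + 1)*factorial(k + 3)/(k + 4)
s_(k+1) − s_k = 2*(k**5 + 9*k**4 + 32*k**3 + 60*k**2 + 56*k + 19)*factorial(k + 2)/((k + 3)*(k + 4))
(s_(k+1) − s_k) − t_k = -2*(k**4 + 6*k**3 + 13*k**2 + 18*k + 5)*factorial(k + 2)/((k + 3)*(k + 4))

Invalid: residual - \frac{2 \left(k^{4} + 6 k^{3} + 13 k^{2} + 18 k + 5\right) \left(k + 2\right)!}{\left(k + 3\right) \left(k + 4\right)} ≠ 0.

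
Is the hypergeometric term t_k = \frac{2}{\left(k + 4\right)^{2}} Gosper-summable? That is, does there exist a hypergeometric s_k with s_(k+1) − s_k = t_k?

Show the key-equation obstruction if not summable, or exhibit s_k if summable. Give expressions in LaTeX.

The ratio is (k + 4)**2/(k + 5)**2.
Gosper form: A/B · C(k+1)/C(k) with A=k**2 + 8*k + 16, B=k**2 + 10*k + 25, C=1.
Solve (k**2 + 8*k + 16)·f(k+1) − (k**2 + 8*k + 16)·f(k) = 1.
deg f ≤ 0 (via 2,2,0).
Write f(k) = c0. Then LHS − RHS = -1, requiring -1 = 0: contradictory. No certificate.

No — the linear system for f has no solution.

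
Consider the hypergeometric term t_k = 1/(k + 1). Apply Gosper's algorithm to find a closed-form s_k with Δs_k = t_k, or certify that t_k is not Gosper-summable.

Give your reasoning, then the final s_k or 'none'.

none — t_k is not Gosper-summable

r(k) = (k + 1)/(k + 2) after simplifying.
Normal form (A,B,C) = (k + 1, k + 2, 1).
Key eq: (k + 1)·f(k+1) = (k + 1)·f(k) + (1).
Degrees (1,1,0) ⇒ d ≤ 0.
f = c0 ⇒ A·f(k+1) − B(k−1)·f(k) − C = -1. The system {-1 = 0} is inconsistent; no antidifference.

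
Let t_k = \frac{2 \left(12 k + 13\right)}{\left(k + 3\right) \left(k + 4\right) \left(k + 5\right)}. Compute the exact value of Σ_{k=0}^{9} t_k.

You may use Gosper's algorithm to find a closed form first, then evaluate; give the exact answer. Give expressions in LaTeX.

The ratio is (k + 3)*(12*k + 25)/((k + 6)*(12*k + 13)).
Gosper form: A/B · C(k+1)/C(k) with A=k + 3, B=k + 6, C=k + 13/12.
Key eq: (k + 3)·f(k+1) = (k + 5)·f(k) + (k + 13/12).
Degrees (1,1,1) ⇒ d ≤ 2.
A polynomial solution: f(k) = k*(49*k + 55)/288.
R(k) = B(k−1)·f(k)/C(k) = k*(k + 5)*(49*k + 55)/(24*(12*k + 13)); s_k = R·t_k = k*(49*k + 55)/(12*(k + 3)*(k + 4)).
s_(k+1) − s_k = 2*(12*k + 13)/(k**3 + 12*k**2 + 47*k + 60) = t_k.
Telescoping: Σ = s_(10) − s_(0) = 2725/1092 − (0) = 2725/1092.

Σ = 2725/1092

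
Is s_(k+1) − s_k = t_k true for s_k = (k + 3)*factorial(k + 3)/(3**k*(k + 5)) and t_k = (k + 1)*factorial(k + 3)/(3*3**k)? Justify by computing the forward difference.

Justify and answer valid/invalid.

s_(k+1) = (k + 4)*factorial(k + 4)/(3*3**k*(k + 6))
s_(k+1) − s_k = (k + 2)*(k**2 + 8*k + 13)*factorial(k + 3)/(3*3**k*(k + 5)*(k + 6))
(s_(k+1) − s_k) − t_k = -2*(k**2 + 6*k + 2)*factorial(k + 3)/(3*3**k*(k + 5)*(k + 6))

Invalid: residual -2*(k**2 + 6*k + 2)*factorial(k + 3)/(3*3**k*(k + 5)*(k + 6)) ≠ 0.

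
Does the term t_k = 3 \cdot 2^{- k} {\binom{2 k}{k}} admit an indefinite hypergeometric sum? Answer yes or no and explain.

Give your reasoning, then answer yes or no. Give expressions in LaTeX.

No. Not Gosper-summable.

The ratio is (2*k + 1)/(k + 1).
A = 2*k + 1, B = k + 1, C = 1.
Solve (2*k + 1)·f(k+1) − (k)·f(k) = 1.
Bound: deg f ≤ -1.
Negative degree bound (-1): no f exists, t_k not Gosper-summable.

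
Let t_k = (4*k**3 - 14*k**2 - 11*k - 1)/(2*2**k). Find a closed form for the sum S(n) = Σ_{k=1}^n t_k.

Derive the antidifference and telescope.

S(n) = 2**(-n - 1)*(-3*2**n - 4*n**3 - 10*n**2 - 5*n + 3)

t_(k+1)/t_k = (4*k**3 - 2*k**2 - 27*k - 22)/(2*(4*k**3 - 14*k**2 - 11*k - 1)).
So A=1/2 and B=1, with C=k**3 - 7*k**2/2 - 11*k/4 - 1/4.
Set up (1/2)·f(k+1) − (1)·f(k) − (k**3 - 7*k**2/2 - 11*k/4 - 1/4) = 0.
Bound: deg f ≤ 3.
Coefficient equations give f(k) = -(4*k**3 - 2*k**2 - 3*k - 2)/2.
R(k) = B(k−1)·f(k)/C(k) = -2*(4*k**3 - 2*k**2 - 3*k - 2)/(4*k**3 - 14*k**2 - 11*k - 1); s_k = R·t_k = (-4*k**3 + 2*k**2 + 3*k + 2)/2**k.
Δs = (4*k**3 - 14*k**2 - 11*k - 1)/(2*2**k), as required.
Σ_(k=1)^n t_k = s_(n+1) − s_(1) = (2**(-n - 1)*(-4*n**3 - 10*n**2 - 5*n + 3)) − (3/2), i.e. 2**(-n - 1)*(-3*2**n - 4*n**3 - 10*n**2 - 5*n + 3).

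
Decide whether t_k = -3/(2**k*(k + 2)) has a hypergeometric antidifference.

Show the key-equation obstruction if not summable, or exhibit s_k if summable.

No — negative degree bound, so no certificate f.

t_(k+1)/t_k = (k + 2)/(2*(k + 3)).
Gosper form: A/B · C(k+1)/C(k) with A=k/2 + 1, B=k + 3, C=1.
f must satisfy (k/2 + 1)·f(k+1) − (k + 2)·f(k) = 1.
d = -1 from the (1,1,0) case.
deg f ≤ -1 is impossible — no certificate.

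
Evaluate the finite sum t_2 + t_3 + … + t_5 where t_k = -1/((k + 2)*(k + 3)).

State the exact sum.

The ratio is (k + 2)/(k + 4).
Normal form (A,B,C) = (k + 2, k + 4, 1).
Solve (k + 2)·f(k+1) − (k + 3)·f(k) = 1.
d = 1 from the (1,1,0) case.
A polynomial solution: f(k) = k/2.
Certificate R = B(k−1)f/C = k*(k + 3)/2 gives s_k = -k/(2*k + 4).
Check: Δs_k = -1/(k**2 + 5*k + 6). ✓
Sum = s_(6) − s_(2); s_(6) = -3/8, s_(2) = -1/4 ⇒ -1/8.

Σ = -1/8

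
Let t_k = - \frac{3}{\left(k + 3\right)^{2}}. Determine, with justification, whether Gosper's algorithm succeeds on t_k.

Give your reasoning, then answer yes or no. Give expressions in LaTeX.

Step 1: r(k) = (k + 3)**2/(k + 4)**2.
Normal form (A,B,C) = (k**2 + 6*k + 9, k**2 + 8*k + 16, 1).
Set up (k**2 + 6*k + 9)·f(k+1) − (k**2 + 6*k + 9)·f(k) − (1) = 0.
Bound: deg f ≤ 0.
f = c0 ⇒ A·f(k+1) − B(k−1)·f(k) − C = -1. The system {-1 = 0} is inconsistent; no antidifference.

No — t_k has no hypergeometric antidifference.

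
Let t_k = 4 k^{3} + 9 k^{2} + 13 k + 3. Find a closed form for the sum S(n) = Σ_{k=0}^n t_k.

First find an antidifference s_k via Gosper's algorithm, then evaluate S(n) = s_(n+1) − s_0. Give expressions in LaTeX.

Compute t_(k+1)/t_k: get (4*k**3 + 21*k**2 + 43*k + 29)/(4*k**3 + 9*k**2 + 13*k + 3).
So A=1 and B=1, with C=k**3 + 9*k**2/4 + 13*k/4 + 3/4.
Set up (1)·f(k+1) − (1)·f(k) − (k**3 + 9*k**2/4 + 13*k/4 + 3/4) = 0.
From deg A=0, deg B=0, deg C=3: d=4.
A polynomial solution: f(k) = k*(k**3 + k**2 + 3*k - 2)/4.
Then R = B(k−1)f/C = k*(k**3 + k**2 + 3*k - 2)/(4*k**3 + 9*k**2 + 13*k + 3), so s_k = R(k)·t_k = k*(k**3 + k**2 + 3*k - 2).
Δs = 4*k**3 + 9*k**2 + 13*k + 3, as required.
Telescope: S(n) = s_(n+1) − s_(0) = n**4 + 5*n**3 + 12*n**2 + 11*n + 3 − (0) = n**4 + 5*n**3 + 12*n**2 + 11*n + 3.

S(n) = n^{4} + 5 n^{3} + 12 n^{2} + 11 n + 3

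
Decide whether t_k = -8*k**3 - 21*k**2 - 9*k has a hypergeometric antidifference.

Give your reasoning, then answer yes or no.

Yes. s_k = k*(-2*k**3 - 3*k**2 + 4*k + 1).

Compute t_(k+1)/t_k: get (8*k**3 + 45*k**2 + 75*k + 38)/(k*(8*k**2 + 21*k + 9)).
A = 1, B = 1, C = k**3 + 21*k**2/8 + 9*k/8.
Need (1)·f(k+1) − (1)·f(k) = k**3 + 21*k**2/8 + 9*k/8.
Bound: deg f ≤ 4.
Solving with deg f ≤ 4: f(k) = k*(k - 1)*(2*k**2 + 5*k + 1)/8.
So s_k = (B(k−1)f/C)·t_k = ((k - 1)*(2*k**2 + 5*k + 1)/(8*k**2 + 21*k + 9))·t_k = k*(-2*k**3 - 3*k**2 + 4*k + 1).
Check: Δs_k = k*(-8*k**2 - 21*k - 9). ✓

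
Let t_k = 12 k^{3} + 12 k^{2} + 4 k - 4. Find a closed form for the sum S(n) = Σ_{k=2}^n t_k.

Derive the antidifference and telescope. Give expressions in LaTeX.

Step 1: r(k) = (k + 3*(k + 1)**3 + 3*(k + 1)**2)/(3*k**3 + 3*k**2 + k - 1).
Take A(k)=1, B(k)=1, C(k)=k**3 + k**2 + k/3 - 1/3.
f must satisfy (1)·f(k+1) − (1)·f(k) = k**3 + k**2 + k/3 - 1/3.
d = 4 from the (0,0,3) case.
Solve for f: f(k) = k*(3*k**3 - 2*k**2 - k - 4)/12 (degree 4 ≤ 4).
So s_k = (B(k−1)f/C)·t_k = (k*(3*k**3 - 2*k**2 - k - 4)/(4*(3*k**3 + 3*k**2 + k - 1)))·t_k = k*(3*k**3 - 2*k**2 - k - 4).
Δs = 12*k**3 + 12*k**2 + 4*k - 4, as required.
Evaluate: s_(n+1) = 3*n**4 + 10*n**3 + 11*n**2 - 4; subtract s_(2) = 20 ⇒ S(n) = 3*n**4 + 10*n**3 + 11*n**2 - 24.

S(n) = 3 n^{4} + 10 n^{3} + 11 n^{2} - 24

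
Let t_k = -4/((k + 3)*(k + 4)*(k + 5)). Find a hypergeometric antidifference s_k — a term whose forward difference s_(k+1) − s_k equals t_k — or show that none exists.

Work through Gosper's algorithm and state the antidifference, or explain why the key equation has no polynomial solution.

r(k) = (k + 3)/(k + 6) after simplifying.
Normal form (A,B,C) = (k + 3, k + 6, 1).
Solve (k + 3)·f(k+1) − (k + 5)·f(k) = 1.
From deg A=1, deg B=1, deg C=0: d=2.
A polynomial solution: f(k) = k*(k + 7)/24.
Get s_k = R·t_k = k*(-k - 7)/(6*(k + 3)*(k + 4)) with R(k) = B(k−1)f(k)/C(k) = k*(k + 5)*(k + 7)/24.
Δs = -4/(k**3 + 12*k**2 + 47*k + 60), as required.

s_k = k*(-k - 7)/(6*(k + 3)*(k + 4))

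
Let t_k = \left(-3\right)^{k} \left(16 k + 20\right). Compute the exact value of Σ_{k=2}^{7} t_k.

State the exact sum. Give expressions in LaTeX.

Σ = -222984

Compute t_(k+1)/t_k: get 3*(-4*k - 9)/(4*k + 5).
A = -3, B = 1, C = k + 5/4.
Solve (-3)·f(k+1) − (1)·f(k) = k + 5/4.
deg f ≤ 1 (via 0,0,1).
Match coefficients ⇒ f(k) = -(2*k + 1)/8.
Get s_k = R·t_k = (-3)**k*(-4*k - 2) with R(k) = B(k−1)f(k)/C(k) = -(2*k + 1)/(2*(4*k + 5)).
Check: Δs_k = (-3)**k*(16*k + 20). ✓
Σ_(k=2)^(7) t_k = s_(8) − s_(2) = -223074 − (-90) = -222984.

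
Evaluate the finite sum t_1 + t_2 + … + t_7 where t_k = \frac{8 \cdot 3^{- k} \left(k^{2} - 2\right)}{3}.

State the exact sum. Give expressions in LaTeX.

Compute t_(k+1)/t_k: get ((k + 1)**2 - 2)/(3*(k**2 - 2)).
Gosper form: A/B · C(k+1)/C(k) with A=1/3, B=1, C=k**2 - 2.
f must satisfy (1/3)·f(k+1) − (1)·f(k) = k**2 - 2.
Bound: deg f ≤ 2.
Coefficient equations give f(k) = -3*(k**2 + k - 1)/2.
R(k) = B(k−1)·f(k)/C(k) = -3*(k**2 + k - 1)/(2*(k**2 - 2)); s_k = R·t_k = 4*(-k**2 - k + 1)/3**k.
Verify: 8*(k**2 - 2)/(3*3**k) matches t_k.
Sum = s_(8) − s_(1); s_(8) = -284/6561, s_(1) = -4/3 ⇒ 8464/6561.

Σ = 8464/6561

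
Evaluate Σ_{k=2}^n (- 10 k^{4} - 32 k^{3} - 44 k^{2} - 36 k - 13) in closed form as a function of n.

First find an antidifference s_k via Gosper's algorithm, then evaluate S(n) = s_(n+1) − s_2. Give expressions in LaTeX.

The ratio is (10*k**4 + 72*k**3 + 200*k**2 + 260*k + 135)/(10*k**4 + 32*k**3 + 44*k**2 + 36*k + 13).
Gosper form: A/B · C(k+1)/C(k) with A=1, B=1, C=k**4 + 16*k**3/5 + 22*k**2/5 + 18*k/5 + 13/10.
Solve (1)·f(k+1) − (1)·f(k) = k**4 + 16*k**3/5 + 22*k**2/5 + 18*k/5 + 13/10.
From deg A=0, deg B=0, deg C=4: d=5.
Solve for f: f(k) = k*(2*k**4 + 3*k**3 + 2*k**2 + 4*k + 2)/10 (degree 5 ≤ 5).
Get s_k = R·t_k = k*(-2*k**4 - 3*k**3 - 2*k**2 - 4*k - 2) with R(k) = B(k−1)f(k)/C(k) = k*(2*k**4 + 3*k**3 + 2*k**2 + 4*k + 2)/(10*k**4 + 32*k**3 + 44*k**2 + 36*k + 13).
Check: Δs_k = -10*k**4 - 32*k**3 - 44*k**2 - 36*k - 13. ✓
Evaluate: s_(n+1) = -2*n**5 - 13*n**4 - 34*n**3 - 48*n**2 - 38*n - 13; subtract s_(2) = -148 ⇒ S(n) = -2*n**5 - 13*n**4 - 34*n**3 - 48*n**2 - 38*n + 135.

S(n) = - 2 n^{5} - 13 n^{4} - 34 n^{3} - 48 n^{2} - 38 n + 135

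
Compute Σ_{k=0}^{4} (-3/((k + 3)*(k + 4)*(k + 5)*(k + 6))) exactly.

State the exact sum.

Σ = -11/720

r(k) = (k + 3)/(k + 7) after simplifying.
Factor: A=k + 3; B=k + 7; C=1.
Solve (k + 3)·f(k+1) − (k + 6)·f(k) = 1.
Degrees (1,1,0) ⇒ d ≤ 3.
Coefficient equations give f(k) = k*(k**2 + 12*k + 47)/180.
Get s_k = R·t_k = k*(-k**2 - 12*k - 47)/(60*(k + 3)*(k + 4)*(k + 5)) with R(k) = B(k−1)f(k)/C(k) = k*(k + 6)*(k**2 + 12*k + 47)/180.
Δs = -3/(k**4 + 18*k**3 + 119*k**2 + 342*k + 360), as required.
Sum = s_(5) − s_(0); s_(5) = -11/720, s_(0) = 0 ⇒ -11/720.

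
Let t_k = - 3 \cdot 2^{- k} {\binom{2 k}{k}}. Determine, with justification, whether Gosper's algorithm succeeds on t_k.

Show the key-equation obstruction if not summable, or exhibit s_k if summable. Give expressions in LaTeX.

No — negative degree bound, so no certificate f.

Step 1: r(k) = (2*k + 1)/(k + 1).
Normal form (A,B,C) = (2*k + 1, k + 1, 1).
f must satisfy (2*k + 1)·f(k+1) − (k)·f(k) = 1.
Degrees (1,1,0) ⇒ d ≤ -1.
d = -1 < 0 ⇒ no nonzero polynomial f; not summable.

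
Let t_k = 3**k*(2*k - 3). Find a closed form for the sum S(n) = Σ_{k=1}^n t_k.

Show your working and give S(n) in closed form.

S(n) = 3*3**n*n - 6*3**n + 6

Compute t_(k+1)/t_k: get 3*(2*k - 1)/(2*k - 3).
Take A(k)=3, B(k)=1, C(k)=k - 3/2.
Need (3)·f(k+1) − (1)·f(k) = k - 3/2.
Degrees (0,0,1) ⇒ d ≤ 1.
Solving with deg f ≤ 1: f(k) = (k - 3)/2.
R(k) = B(k−1)·f(k)/C(k) = (k - 3)/(2*k - 3); s_k = R·t_k = 3**k*(k - 3).
Δs = 3**k*(2*k - 3), as required.
Telescope: S(n) = s_(n+1) − s_(1) = 3**(n + 1)*(n - 2) − (-6) = 3*3**n*n - 6*3**n + 6.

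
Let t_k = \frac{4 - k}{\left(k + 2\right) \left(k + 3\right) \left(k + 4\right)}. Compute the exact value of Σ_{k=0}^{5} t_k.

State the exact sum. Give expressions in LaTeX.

t_(k+1)/t_k = (k - 3)*(k + 2)/((k - 4)*(k + 5)).
So A=k + 2 and B=k + 5, with C=k - 4.
Need (k + 2)·f(k+1) − (k + 4)·f(k) = k - 4.
From deg A=1, deg B=1, deg C=1: d=2.
Solve for f: f(k) = -k*(k + 11)/6 (degree 2 ≤ 2).
Certificate R = B(k−1)f/C = -k*(k + 4)*(k + 11)/(6*(k - 4)) gives s_k = k*(k + 11)/(6*(k + 2)*(k + 3)).
Δs = (4 - k)/(k**3 + 9*k**2 + 26*k + 24), as required.
Evaluate s at k=6 and k=0: 17/72 and 0; difference 17/72.

Σ = 17/72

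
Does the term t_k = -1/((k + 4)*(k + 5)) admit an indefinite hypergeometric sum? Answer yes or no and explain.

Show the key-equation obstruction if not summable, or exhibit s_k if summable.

Yes. s_k = -k/(4*k + 16).

Compute t_(k+1)/t_k: get (k + 4)/(k + 6).
Gosper form: A/B · C(k+1)/C(k) with A=k + 4, B=k + 6, C=1.
Set up (k + 4)·f(k+1) − (k + 5)·f(k) − (1) = 0.
Bound: deg f ≤ 1.
Solve for f: f(k) = k/4 (degree 1 ≤ 1).
R(k) = B(k−1)·f(k)/C(k) = k*(k + 5)/4; s_k = R·t_k = -k/(4*k + 16).
Check: Δs_k = -1/(k**2 + 9*k + 20). ✓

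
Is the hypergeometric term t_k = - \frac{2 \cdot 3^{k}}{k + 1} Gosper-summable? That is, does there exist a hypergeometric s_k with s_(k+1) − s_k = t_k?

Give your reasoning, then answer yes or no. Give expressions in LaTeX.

The ratio is 3*(k + 1)/(k + 2).
Normal form (A,B,C) = (3*k + 3, k + 2, 1).
Need (3*k + 3)·f(k+1) − (k + 1)·f(k) = 1.
From deg A=1, deg B=1, deg C=0: d=-1.
d = -1 < 0 ⇒ no nonzero polynomial f; not summable.

No. Not Gosper-summable.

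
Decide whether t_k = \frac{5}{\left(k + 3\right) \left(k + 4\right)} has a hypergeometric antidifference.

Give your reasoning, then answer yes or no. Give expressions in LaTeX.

t_(k+1)/t_k = (k + 3)/(k + 5).
Factor: A=k + 3; B=k + 5; C=1.
Need (k + 3)·f(k+1) − (k + 4)·f(k) = 1.
d = 1 from the (1,1,0) case.
Solve for f: f(k) = k/3 (degree 1 ≤ 1).
Then R = B(k−1)f/C = k*(k + 4)/3, so s_k = R(k)·t_k = 5*k/(3*(k + 3)).
Δs = 5/(k**2 + 7*k + 12), as required.

Yes. s_k = \frac{5 k}{3 \left(k + 3\right)}.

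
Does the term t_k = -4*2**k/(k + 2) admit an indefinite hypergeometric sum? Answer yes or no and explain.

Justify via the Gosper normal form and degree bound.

No — negative degree bound, so no certificate f.

t_(k+1)/t_k = 2*(k + 2)/(k + 3).
Normal form (A,B,C) = (2*k + 4, k + 3, 1).
Need (2*k + 4)·f(k+1) − (k + 2)·f(k) = 1.
d = -1 from the (1,1,0) case.
deg f ≤ -1 is impossible — no certificate.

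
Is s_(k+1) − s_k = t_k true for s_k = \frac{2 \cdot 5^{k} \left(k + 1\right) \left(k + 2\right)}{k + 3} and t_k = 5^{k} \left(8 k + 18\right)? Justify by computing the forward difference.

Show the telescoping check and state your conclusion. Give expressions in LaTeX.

s_(k+1) = 10*5**k*(k + 2)*(k + 3)/(k + 4)
s_(k+1) − s_k = 2*5**k*(k + 2)*(-(k + 1)*(k + 4) + 5*(k + 3)**2)/((k + 3)*(k + 4))
(s_(k+1) − s_k) − t_k = 5**k*(-8*k**2 - 40*k - 52)/(k**2 + 7*k + 12)

Invalid: residual \frac{5^{k} \left(- 8 k^{2} - 40 k - 52\right)}{k^{2} + 7 k + 12} ≠ 0.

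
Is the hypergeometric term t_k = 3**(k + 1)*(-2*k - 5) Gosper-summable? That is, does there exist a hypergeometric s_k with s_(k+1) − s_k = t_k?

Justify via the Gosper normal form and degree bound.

Yes. s_k = 3**(k + 1)*(-k - 1).

Ratio r(k) = 3*(2*k + 7)/(2*k + 5).
Take A(k)=3, B(k)=1, C(k)=k + 5/2.
f must satisfy (3)·f(k+1) − (1)·f(k) = k + 5/2.
deg f ≤ 1 (via 0,0,1).
A polynomial solution: f(k) = (k + 1)/2.
R(k) = B(k−1)·f(k)/C(k) = (k + 1)/(2*k + 5); s_k = R·t_k = 3**(k + 1)*(-k - 1).
Δs = 3**(k + 1)*(-2*k - 5), as required.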